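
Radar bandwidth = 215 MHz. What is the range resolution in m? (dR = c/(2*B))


dR = 3e8 / (2 * 215000000.0) = 0.7 m

0.7 m


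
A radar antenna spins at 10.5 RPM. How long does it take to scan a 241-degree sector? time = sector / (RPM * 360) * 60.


t = 241 / (10.5 * 360) * 60 = 3.83 s

3.83 s


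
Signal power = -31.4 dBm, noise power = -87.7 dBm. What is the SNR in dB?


SNR = -31.4 - (-87.7) = 56.3 dB

56.3 dB


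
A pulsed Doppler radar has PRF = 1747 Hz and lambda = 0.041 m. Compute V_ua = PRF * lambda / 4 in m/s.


V_ua = 1747 * 0.041 / 4 = 17.9 m/s

17.9 m/s


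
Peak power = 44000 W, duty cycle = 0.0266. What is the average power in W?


P_avg = 44000 * 0.0266 = 1170.4 W

1170.4 W


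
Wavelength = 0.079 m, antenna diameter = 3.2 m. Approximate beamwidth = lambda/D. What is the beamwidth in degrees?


BW_rad = 0.079 / 3.2 = 0.024687
BW_deg = 1.41 degrees

1.41 degrees


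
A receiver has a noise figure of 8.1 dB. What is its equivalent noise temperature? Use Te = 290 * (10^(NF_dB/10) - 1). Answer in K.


NF_lin = 10^(8.1/10) = 6.456542
Te = 290 * (6.456542 - 1) = 1582.4 K

1582.4 K


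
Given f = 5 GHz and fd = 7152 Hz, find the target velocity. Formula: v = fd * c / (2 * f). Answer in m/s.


v = 7152 * 3e8 / (2 * 5000000000.0) = 214.6 m/s

214.6 m/s


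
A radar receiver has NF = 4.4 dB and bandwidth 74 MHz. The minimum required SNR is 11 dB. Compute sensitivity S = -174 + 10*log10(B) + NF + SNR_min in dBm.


10*log10(74000000.0) = 78.69
S = -174 + 78.69 + 4.4 + 11 = -79.9 dBm

-79.9 dBm


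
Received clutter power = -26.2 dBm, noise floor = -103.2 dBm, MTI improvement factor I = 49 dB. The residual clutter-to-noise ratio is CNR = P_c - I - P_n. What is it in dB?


CNR = -26.2 - 49 - (-103.2) = 28.0 dB

28.0 dB


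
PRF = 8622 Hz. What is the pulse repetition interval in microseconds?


PRI = 1/8622 = 0.0001159824 s = 116.0 us

116.0 us


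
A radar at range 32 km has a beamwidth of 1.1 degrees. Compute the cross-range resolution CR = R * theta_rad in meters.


BW_rad = 0.019198622
CR = 32000 * 0.019198622 = 614.4 m

614.4 m


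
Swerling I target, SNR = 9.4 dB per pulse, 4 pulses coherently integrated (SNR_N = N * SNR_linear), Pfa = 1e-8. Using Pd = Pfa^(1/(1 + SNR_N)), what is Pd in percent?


SNR_lin = 10^(9.4/10) = 8.70964
SNR_N = 4 * 8.70964 = 34.83856
1/(1 + SNR_N) = 1/35.83856 = 0.0279029
Pd = (1e-8)^0.0279029 = 0.5981
Pd = 59.8%

59.8%


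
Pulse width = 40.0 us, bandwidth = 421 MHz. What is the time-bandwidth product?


TBP = 40.0 * 421 = 16840.0

16840.0


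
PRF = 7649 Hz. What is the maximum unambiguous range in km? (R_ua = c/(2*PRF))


R_ua = 3e8 / (2 * 7649) = 19610.4 m = 19.6 km

19.6 km


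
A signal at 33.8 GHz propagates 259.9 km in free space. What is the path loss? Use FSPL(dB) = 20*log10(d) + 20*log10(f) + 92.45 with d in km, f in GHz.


20*log10(259.9) = 48.3
20*log10(33.8) = 30.58
FSPL = 171.3 dB

171.3 dB


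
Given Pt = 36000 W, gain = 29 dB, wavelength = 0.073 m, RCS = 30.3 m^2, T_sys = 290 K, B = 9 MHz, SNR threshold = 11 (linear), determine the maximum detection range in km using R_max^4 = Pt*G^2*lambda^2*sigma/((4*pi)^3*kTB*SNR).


G_lin = 10^(29/10) = 794.328235
R^4 = 36000 * 794.328235^2 * 0.073^2 * 30.3 / ((4*pi)^3 * 1.38e-23 * 290 * 9000000.0 * 11)
R^4 = 4.66497e18 m^4
R_max = (4.66497e18)^(1/4) = 46474.2 m = 46.5 km

46.5 km


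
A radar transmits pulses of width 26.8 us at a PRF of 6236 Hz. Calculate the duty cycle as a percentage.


DC = 26.8e-6 * 6236 * 100 = 16.71%

16.71%


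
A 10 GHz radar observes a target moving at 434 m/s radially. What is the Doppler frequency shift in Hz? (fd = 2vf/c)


fd = 2 * 434 * 10000000000.0 / 3e8 = 28933.3 Hz

28933.3 Hz


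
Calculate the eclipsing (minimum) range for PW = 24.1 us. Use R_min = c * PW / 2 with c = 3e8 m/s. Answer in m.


R_min = 3e8 * 24.1e-6 / 2 = 3615.0 m

3615.0 m


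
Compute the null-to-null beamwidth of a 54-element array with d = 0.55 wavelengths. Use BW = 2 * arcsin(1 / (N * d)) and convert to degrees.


1/(N*d) = 1/(54*0.55) = 0.03367
BW = 2*arcsin(0.03367) = 3.9 degrees

3.9 degrees


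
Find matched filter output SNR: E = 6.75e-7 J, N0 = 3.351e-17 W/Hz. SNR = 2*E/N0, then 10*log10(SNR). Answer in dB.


SNR_lin = 2 * 6.75e-7 / 3.351e-17 = 4.029e10
SNR_dB = 10*log10(4.029e10) = 106.1 dB

106.1 dB


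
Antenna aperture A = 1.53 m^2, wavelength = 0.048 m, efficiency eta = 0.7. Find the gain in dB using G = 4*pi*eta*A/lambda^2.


G_linear = 4*pi*0.7*1.53/0.048^2 = 5841.4
G_dB = 10*log10(5841.4) = 37.7 dB

37.7 dB


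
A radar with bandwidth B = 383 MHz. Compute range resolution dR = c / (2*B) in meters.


dR = 3e8 / (2 * 383000000.0) = 0.39 m

0.39 m


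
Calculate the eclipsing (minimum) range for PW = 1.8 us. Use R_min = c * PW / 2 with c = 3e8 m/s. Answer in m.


R_min = 3e8 * 1.8e-6 / 2 = 270.0 m

270.0 m


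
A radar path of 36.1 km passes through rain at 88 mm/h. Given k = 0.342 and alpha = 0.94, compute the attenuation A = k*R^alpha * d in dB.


gamma = 0.342 * 88^0.94 = 23.005931 dB/km
A = 23.005931 * 36.1 = 830.51 dB

830.51 dB


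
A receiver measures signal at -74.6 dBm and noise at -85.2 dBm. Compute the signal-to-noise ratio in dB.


SNR = -74.6 - (-85.2) = 10.6 dB

10.6 dB


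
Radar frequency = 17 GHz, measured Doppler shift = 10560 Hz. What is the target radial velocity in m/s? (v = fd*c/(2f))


v = 10560 * 3e8 / (2 * 17000000000.0) = 93.2 m/s

93.2 m/s


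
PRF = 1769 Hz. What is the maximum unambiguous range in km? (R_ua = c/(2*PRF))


R_ua = 3e8 / (2 * 1769) = 84793.7 m = 84.8 km

84.8 km


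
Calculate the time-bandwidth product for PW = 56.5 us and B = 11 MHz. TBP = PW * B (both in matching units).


TBP = 56.5 * 11 = 621.5

621.5


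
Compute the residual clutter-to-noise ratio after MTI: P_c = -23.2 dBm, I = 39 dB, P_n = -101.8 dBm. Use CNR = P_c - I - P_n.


CNR = -23.2 - 39 - (-101.8) = 39.6 dB

39.6 dB


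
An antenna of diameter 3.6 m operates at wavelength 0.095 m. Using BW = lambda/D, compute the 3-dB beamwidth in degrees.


BW_rad = 0.095 / 3.6 = 0.026389
BW_deg = 1.51 degrees

1.51 degrees


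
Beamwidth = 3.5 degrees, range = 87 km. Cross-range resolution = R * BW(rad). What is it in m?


BW_rad = 0.061086524
CR = 87000 * 0.061086524 = 5314.5 m

5314.5 m


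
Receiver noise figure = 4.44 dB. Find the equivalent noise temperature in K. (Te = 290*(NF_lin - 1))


NF_lin = 10^(4.44/10) = 2.779713
Te = 290 * (2.779713 - 1) = 516.1 K

516.1 K


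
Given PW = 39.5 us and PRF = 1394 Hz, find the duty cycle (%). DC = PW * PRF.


DC = 39.5e-6 * 1394 * 100 = 5.51%

5.51%


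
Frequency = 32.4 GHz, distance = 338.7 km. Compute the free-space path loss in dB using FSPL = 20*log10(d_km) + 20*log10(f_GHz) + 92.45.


20*log10(338.7) = 50.6
20*log10(32.4) = 30.21
FSPL = 173.3 dB

173.3 dB


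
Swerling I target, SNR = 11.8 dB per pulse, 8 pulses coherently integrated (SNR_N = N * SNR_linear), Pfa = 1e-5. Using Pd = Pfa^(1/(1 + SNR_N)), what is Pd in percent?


SNR_lin = 10^(11.8/10) = 15.13561
SNR_N = 8 * 15.13561 = 121.08488
1/(1 + SNR_N) = 1/122.08488 = 0.008191
Pd = (1e-5)^0.008191 = 0.91001
Pd = 91.0%

91.0%


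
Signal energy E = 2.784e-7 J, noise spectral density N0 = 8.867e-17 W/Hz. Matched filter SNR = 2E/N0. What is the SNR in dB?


SNR_lin = 2 * 2.784e-7 / 8.867e-17 = 6.279e9
SNR_dB = 10*log10(6.279e9) = 98.0 dB

98.0 dB


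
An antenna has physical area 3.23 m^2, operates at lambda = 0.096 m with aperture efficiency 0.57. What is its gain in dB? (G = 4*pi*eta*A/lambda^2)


G_linear = 4*pi*0.57*3.23/0.096^2 = 2510.41
G_dB = 10*log10(2510.41) = 34.0 dB

34.0 dB


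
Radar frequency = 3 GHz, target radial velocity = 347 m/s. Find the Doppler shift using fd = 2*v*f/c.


fd = 2 * 347 * 3000000000.0 / 3e8 = 6940.0 Hz

6940.0 Hz


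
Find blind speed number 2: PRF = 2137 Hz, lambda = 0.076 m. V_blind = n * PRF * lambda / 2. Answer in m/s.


V_blind = 2 * 2137 * 0.076 / 2 = 162.4 m/s

162.4 m/s


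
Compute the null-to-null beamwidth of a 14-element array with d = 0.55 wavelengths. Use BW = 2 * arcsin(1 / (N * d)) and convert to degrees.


1/(N*d) = 1/(14*0.55) = 0.12987
BW = 2*arcsin(0.12987) = 14.9 degrees

14.9 degrees


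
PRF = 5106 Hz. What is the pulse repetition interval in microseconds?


PRI = 1/5106 = 0.000195848 s = 195.8 us

195.8 us


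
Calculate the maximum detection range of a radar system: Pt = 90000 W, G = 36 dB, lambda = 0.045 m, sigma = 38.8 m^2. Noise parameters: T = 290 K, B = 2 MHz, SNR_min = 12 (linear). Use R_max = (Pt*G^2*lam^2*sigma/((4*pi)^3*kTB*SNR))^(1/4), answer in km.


G_lin = 10^(36/10) = 3981.071706
R^4 = 90000 * 3981.071706^2 * 0.045^2 * 38.8 / ((4*pi)^3 * 1.38e-23 * 290 * 2000000.0 * 12)
R^4 = 5.88005e20 m^4
R_max = (5.88005e20)^(1/4) = 155720.3 m = 155.7 km

155.7 km


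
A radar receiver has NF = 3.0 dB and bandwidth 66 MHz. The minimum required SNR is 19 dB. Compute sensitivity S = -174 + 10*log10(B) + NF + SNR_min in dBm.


10*log10(66000000.0) = 78.2
S = -174 + 78.2 + 3.0 + 19 = -73.8 dBm

-73.8 dBm


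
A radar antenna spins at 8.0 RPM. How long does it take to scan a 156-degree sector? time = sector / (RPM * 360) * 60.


t = 156 / (8.0 * 360) * 60 = 3.25 s

3.25 s


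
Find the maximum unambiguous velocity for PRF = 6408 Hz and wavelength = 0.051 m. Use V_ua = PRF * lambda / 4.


V_ua = 6408 * 0.051 / 4 = 81.7 m/s

81.7 m/s


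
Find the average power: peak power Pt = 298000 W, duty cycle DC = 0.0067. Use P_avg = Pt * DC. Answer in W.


P_avg = 298000 * 0.0067 = 1996.6 W

1996.6 W


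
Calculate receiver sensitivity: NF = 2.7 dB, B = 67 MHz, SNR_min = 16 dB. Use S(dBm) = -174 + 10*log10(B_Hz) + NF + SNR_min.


10*log10(67000000.0) = 78.26
S = -174 + 78.26 + 2.7 + 16 = -77.0 dBm

-77.0 dBm


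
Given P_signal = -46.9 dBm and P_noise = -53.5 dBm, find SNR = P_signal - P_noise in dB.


SNR = -46.9 - (-53.5) = 6.6 dB

6.6 dB


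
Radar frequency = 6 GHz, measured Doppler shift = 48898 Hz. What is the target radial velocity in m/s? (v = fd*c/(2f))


v = 48898 * 3e8 / (2 * 6000000000.0) = 1222.5 m/s

1222.5 m/s


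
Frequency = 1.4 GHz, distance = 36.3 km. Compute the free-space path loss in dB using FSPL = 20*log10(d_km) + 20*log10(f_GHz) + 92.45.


20*log10(36.3) = 31.2
20*log10(1.4) = 2.92
FSPL = 126.6 dB

126.6 dB


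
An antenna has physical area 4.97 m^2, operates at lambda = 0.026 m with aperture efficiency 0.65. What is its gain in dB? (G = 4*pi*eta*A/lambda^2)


G_linear = 4*pi*0.65*4.97/0.026^2 = 60052.75
G_dB = 10*log10(60052.75) = 47.8 dB

47.8 dB


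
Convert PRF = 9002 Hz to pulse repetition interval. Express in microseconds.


PRI = 1/9002 = 0.0001110864 s = 111.1 us

111.1 us


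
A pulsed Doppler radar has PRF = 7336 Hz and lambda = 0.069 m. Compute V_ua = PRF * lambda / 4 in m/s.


V_ua = 7336 * 0.069 / 4 = 126.5 m/s

126.5 m/s


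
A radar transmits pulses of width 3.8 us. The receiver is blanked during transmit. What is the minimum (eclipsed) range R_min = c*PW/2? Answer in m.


R_min = 3e8 * 3.8e-6 / 2 = 570.0 m

570.0 m


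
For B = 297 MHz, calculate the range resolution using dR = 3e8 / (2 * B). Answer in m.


dR = 3e8 / (2 * 297000000.0) = 0.51 m

0.51 m


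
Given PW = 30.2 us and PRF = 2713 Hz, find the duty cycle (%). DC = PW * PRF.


DC = 30.2e-6 * 2713 * 100 = 8.19%

8.19%


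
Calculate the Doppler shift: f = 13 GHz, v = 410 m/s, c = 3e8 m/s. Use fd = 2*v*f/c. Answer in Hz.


fd = 2 * 410 * 13000000000.0 / 3e8 = 35533.3 Hz

35533.3 Hz


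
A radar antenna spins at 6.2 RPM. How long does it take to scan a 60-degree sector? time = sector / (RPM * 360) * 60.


t = 60 / (6.2 * 360) * 60 = 1.61 s

1.61 s


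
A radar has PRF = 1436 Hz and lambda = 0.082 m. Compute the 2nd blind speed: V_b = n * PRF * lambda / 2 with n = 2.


V_blind = 2 * 1436 * 0.082 / 2 = 117.8 m/s

117.8 m/s


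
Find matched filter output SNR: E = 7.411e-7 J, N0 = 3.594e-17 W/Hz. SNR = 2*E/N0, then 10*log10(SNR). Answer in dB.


SNR_lin = 2 * 7.411e-7 / 3.594e-17 = 4.124e10
SNR_dB = 10*log10(4.124e10) = 106.2 dB

106.2 dB


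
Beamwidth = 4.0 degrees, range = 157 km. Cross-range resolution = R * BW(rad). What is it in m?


BW_rad = 0.06981317
CR = 157000 * 0.06981317 = 10960.7 m

10960.7 m


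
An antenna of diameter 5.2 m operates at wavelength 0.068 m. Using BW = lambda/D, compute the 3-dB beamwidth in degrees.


BW_rad = 0.068 / 5.2 = 0.013077
BW_deg = 0.75 degrees

0.75 degrees


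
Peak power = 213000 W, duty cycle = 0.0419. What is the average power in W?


P_avg = 213000 * 0.0419 = 8924.7 W

8924.7 W


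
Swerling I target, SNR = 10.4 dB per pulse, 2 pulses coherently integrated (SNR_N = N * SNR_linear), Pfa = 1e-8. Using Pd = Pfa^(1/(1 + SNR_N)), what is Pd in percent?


SNR_lin = 10^(10.4/10) = 10.96478
SNR_N = 2 * 10.96478 = 21.92956
1/(1 + SNR_N) = 1/22.92956 = 0.0436118
Pd = (1e-8)^0.0436118 = 0.44782
Pd = 44.8%

44.8%


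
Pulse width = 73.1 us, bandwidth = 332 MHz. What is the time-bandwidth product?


TBP = 73.1 * 332 = 24269.2

24269.2


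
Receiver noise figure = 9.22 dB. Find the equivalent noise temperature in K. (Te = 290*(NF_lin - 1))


NF_lin = 10^(9.22/10) = 8.35603
Te = 290 * (8.35603 - 1) = 2133.2 K

2133.2 K


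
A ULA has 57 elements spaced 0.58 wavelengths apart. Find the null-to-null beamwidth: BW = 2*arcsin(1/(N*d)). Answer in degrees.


1/(N*d) = 1/(57*0.58) = 0.030248
BW = 2*arcsin(0.030248) = 3.5 degrees

3.5 degrees


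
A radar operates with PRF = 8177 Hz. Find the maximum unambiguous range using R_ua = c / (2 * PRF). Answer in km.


R_ua = 3e8 / (2 * 8177) = 18344.1 m = 18.3 km

18.3 km


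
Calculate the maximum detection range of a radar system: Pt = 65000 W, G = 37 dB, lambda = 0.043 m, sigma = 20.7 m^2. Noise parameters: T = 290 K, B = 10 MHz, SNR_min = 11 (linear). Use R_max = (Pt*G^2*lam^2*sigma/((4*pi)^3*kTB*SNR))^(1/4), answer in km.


G_lin = 10^(37/10) = 5011.872336
R^4 = 65000 * 5011.872336^2 * 0.043^2 * 20.7 / ((4*pi)^3 * 1.38e-23 * 290 * 10000000.0 * 11)
R^4 = 7.15354e19 m^4
R_max = (7.15354e19)^(1/4) = 91966.6 m = 92.0 km

92.0 km


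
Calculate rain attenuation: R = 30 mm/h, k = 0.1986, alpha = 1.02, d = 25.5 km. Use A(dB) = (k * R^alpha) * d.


gamma = 0.1986 * 30^1.02 = 6.377389 dB/km
A = 6.377389 * 25.5 = 162.62 dB

162.62 dB


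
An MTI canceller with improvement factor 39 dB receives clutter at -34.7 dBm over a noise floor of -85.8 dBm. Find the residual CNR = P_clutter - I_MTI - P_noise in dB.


CNR = -34.7 - 39 - (-85.8) = 12.1 dB

12.1 dB


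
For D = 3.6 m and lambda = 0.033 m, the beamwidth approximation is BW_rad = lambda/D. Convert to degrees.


BW_rad = 0.033 / 3.6 = 0.009167
BW_deg = 0.53 degrees

0.53 degrees


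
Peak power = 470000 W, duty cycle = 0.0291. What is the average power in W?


P_avg = 470000 * 0.0291 = 13677.0 W

13677.0 W


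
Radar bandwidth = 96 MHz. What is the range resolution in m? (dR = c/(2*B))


dR = 3e8 / (2 * 96000000.0) = 1.56 m

1.56 m


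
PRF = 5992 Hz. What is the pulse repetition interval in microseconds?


PRI = 1/5992 = 0.0001668892 s = 166.9 us

166.9 us


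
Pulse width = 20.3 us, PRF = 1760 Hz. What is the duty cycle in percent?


DC = 20.3e-6 * 1760 * 100 = 3.57%

3.57%


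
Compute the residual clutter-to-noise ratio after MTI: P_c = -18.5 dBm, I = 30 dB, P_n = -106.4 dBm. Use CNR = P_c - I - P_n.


CNR = -18.5 - 30 - (-106.4) = 57.9 dB

57.9 dB


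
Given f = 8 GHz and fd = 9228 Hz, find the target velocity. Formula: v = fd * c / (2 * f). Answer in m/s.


v = 9228 * 3e8 / (2 * 8000000000.0) = 173.0 m/s

173.0 m/s


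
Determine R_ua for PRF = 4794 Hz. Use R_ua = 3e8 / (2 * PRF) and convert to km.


R_ua = 3e8 / (2 * 4794) = 31289.1 m = 31.3 km

31.3 km


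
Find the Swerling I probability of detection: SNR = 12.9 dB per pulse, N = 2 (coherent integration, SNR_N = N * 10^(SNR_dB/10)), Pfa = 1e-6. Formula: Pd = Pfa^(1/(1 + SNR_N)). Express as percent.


SNR_lin = 10^(12.9/10) = 19.49845
SNR_N = 2 * 19.49845 = 38.9969
1/(1 + SNR_N) = 1/39.9969 = 0.0250019
Pd = (1e-6)^0.0250019 = 0.70793
Pd = 70.8%

70.8%


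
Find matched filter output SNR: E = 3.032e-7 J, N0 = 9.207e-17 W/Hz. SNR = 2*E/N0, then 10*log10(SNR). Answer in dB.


SNR_lin = 2 * 3.032e-7 / 9.207e-17 = 6.586e9
SNR_dB = 10*log10(6.586e9) = 98.2 dB

98.2 dB


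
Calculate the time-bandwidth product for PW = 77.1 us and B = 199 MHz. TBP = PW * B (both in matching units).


TBP = 77.1 * 199 = 15342.9

15342.9


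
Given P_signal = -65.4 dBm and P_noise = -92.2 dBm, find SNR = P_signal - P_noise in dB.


SNR = -65.4 - (-92.2) = 26.8 dB

26.8 dB


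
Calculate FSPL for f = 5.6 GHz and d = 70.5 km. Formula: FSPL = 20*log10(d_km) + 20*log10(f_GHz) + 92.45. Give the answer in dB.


20*log10(70.5) = 36.96
20*log10(5.6) = 14.96
FSPL = 144.4 dB

144.4 dB


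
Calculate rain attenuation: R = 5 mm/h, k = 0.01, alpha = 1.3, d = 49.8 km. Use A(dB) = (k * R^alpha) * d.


gamma = 0.01 * 5^1.3 = 0.081033 dB/km
A = 0.081033 * 49.8 = 4.04 dB

4.04 dB


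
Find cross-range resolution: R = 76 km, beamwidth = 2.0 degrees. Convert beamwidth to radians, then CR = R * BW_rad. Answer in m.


BW_rad = 0.034906585
CR = 76000 * 0.034906585 = 2652.9 m

2652.9 m


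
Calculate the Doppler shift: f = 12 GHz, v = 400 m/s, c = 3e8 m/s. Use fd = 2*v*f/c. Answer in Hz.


fd = 2 * 400 * 12000000000.0 / 3e8 = 32000.0 Hz

32000.0 Hz


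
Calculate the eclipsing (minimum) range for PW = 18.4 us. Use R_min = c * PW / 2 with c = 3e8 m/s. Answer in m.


R_min = 3e8 * 18.4e-6 / 2 = 2760.0 m

2760.0 m


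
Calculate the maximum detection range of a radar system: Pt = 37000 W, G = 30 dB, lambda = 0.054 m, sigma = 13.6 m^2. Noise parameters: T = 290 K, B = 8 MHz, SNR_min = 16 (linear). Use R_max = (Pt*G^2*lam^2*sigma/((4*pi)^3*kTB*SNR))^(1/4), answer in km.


G_lin = 10^(30/10) = 1000.0
R^4 = 37000 * 1000.0^2 * 0.054^2 * 13.6 / ((4*pi)^3 * 1.38e-23 * 290 * 8000000.0 * 16)
R^4 = 1.44348e18 m^4
R_max = (1.44348e18)^(1/4) = 34661.9 m = 34.7 km

34.7 km


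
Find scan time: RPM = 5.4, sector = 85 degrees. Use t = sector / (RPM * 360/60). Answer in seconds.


t = 85 / (5.4 * 360) * 60 = 2.62 s

2.62 s


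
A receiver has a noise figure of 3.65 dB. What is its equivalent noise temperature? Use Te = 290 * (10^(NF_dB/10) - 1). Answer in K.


NF_lin = 10^(3.65/10) = 2.317395
Te = 290 * (2.317395 - 1) = 382.0 K

382.0 K


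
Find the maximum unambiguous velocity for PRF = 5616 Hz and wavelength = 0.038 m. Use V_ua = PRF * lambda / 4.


V_ua = 5616 * 0.038 / 4 = 53.4 m/s

53.4 m/s


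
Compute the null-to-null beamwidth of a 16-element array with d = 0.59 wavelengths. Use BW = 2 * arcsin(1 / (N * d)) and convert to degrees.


1/(N*d) = 1/(16*0.59) = 0.105932
BW = 2*arcsin(0.105932) = 12.2 degrees

12.2 degrees


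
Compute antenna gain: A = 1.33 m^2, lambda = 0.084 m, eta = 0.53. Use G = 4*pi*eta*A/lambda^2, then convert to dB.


G_linear = 4*pi*0.53*1.33/0.084^2 = 1255.39
G_dB = 10*log10(1255.39) = 31.0 dB

31.0 dB


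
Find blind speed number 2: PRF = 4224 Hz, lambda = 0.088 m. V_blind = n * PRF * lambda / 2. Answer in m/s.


V_blind = 2 * 4224 * 0.088 / 2 = 371.7 m/s

371.7 m/s


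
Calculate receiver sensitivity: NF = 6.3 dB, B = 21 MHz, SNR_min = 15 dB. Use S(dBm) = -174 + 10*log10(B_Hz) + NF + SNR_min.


10*log10(21000000.0) = 73.22
S = -174 + 73.22 + 6.3 + 15 = -79.5 dBm

-79.5 dBm


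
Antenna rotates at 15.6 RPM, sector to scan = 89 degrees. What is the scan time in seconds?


t = 89 / (15.6 * 360) * 60 = 0.95 s

0.95 s


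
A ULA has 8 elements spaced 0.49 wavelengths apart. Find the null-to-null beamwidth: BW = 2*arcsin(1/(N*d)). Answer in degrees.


1/(N*d) = 1/(8*0.49) = 0.255102
BW = 2*arcsin(0.255102) = 29.6 degrees

29.6 degrees


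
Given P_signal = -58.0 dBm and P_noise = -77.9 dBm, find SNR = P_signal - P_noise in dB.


SNR = -58.0 - (-77.9) = 19.9 dB

19.9 dB


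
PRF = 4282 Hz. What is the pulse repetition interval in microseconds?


PRI = 1/4282 = 0.0002335357 s = 233.5 us

233.5 us


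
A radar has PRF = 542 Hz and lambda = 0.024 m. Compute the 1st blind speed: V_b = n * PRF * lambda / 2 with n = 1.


V_blind = 1 * 542 * 0.024 / 2 = 6.5 m/s

6.5 m/s


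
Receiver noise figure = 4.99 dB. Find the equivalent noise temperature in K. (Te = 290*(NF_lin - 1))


NF_lin = 10^(4.99/10) = 3.155005
Te = 290 * (3.155005 - 1) = 625.0 K

625.0 K


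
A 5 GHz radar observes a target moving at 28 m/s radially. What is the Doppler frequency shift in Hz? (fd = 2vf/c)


fd = 2 * 28 * 5000000000.0 / 3e8 = 933.3 Hz

933.3 Hz


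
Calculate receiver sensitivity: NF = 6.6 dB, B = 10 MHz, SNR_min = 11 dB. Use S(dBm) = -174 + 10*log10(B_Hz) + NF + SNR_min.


10*log10(10000000.0) = 70.0
S = -174 + 70.0 + 6.6 + 11 = -86.4 dBm

-86.4 dBm


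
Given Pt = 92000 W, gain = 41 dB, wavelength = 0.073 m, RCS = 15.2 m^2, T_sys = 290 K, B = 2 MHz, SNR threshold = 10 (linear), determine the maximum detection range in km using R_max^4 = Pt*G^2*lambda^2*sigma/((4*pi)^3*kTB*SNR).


G_lin = 10^(41/10) = 12589.254118
R^4 = 92000 * 12589.254118^2 * 0.073^2 * 15.2 / ((4*pi)^3 * 1.38e-23 * 290 * 2000000.0 * 10)
R^4 = 7.43602e21 m^4
R_max = (7.43602e21)^(1/4) = 293653.5 m = 293.7 km

293.7 km


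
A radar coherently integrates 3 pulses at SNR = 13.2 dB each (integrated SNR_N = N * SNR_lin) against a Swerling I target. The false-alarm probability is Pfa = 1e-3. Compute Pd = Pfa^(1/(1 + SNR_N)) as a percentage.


SNR_lin = 10^(13.2/10) = 20.89296
SNR_N = 3 * 20.89296 = 62.67888
1/(1 + SNR_N) = 1/63.67888 = 0.0157038
Pd = (1e-3)^0.0157038 = 0.8972
Pd = 89.7%

89.7%


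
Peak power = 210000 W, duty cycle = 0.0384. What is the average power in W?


P_avg = 210000 * 0.0384 = 8064.0 W

8064.0 W


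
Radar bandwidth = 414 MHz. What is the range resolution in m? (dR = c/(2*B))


dR = 3e8 / (2 * 414000000.0) = 0.36 m

0.36 m


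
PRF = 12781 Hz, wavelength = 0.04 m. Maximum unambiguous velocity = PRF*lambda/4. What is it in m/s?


V_ua = 12781 * 0.04 / 4 = 127.8 m/s

127.8 m/s


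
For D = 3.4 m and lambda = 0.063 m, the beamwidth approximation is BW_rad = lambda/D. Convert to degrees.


BW_rad = 0.063 / 3.4 = 0.018529
BW_deg = 1.06 degrees

1.06 degrees


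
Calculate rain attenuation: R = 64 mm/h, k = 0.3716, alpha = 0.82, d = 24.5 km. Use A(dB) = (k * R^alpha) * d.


gamma = 0.3716 * 64^0.82 = 11.249761 dB/km
A = 11.249761 * 24.5 = 275.62 dB

275.62 dB


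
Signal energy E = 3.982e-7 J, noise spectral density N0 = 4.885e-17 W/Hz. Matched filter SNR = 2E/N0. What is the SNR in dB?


SNR_lin = 2 * 3.982e-7 / 4.885e-17 = 1.63e10
SNR_dB = 10*log10(1.63e10) = 102.1 dB

102.1 dB


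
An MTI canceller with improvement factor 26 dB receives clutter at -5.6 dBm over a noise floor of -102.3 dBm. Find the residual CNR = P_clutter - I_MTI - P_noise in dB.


CNR = -5.6 - 26 - (-102.3) = 70.7 dB

70.7 dB


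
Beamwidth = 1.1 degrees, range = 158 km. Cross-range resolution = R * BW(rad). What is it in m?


BW_rad = 0.019198622
CR = 158000 * 0.019198622 = 3033.4 m

3033.4 m


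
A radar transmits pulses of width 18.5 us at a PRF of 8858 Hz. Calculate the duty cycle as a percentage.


DC = 18.5e-6 * 8858 * 100 = 16.39%

16.39%


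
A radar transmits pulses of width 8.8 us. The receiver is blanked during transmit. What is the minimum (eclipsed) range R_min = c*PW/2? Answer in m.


R_min = 3e8 * 8.8e-6 / 2 = 1320.0 m

1320.0 m


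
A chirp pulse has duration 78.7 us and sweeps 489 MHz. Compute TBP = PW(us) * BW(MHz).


TBP = 78.7 * 489 = 38484.3

38484.3


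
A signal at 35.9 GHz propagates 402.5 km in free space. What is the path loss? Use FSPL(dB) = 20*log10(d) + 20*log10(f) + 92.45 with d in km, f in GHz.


20*log10(402.5) = 52.1
20*log10(35.9) = 31.1
FSPL = 175.6 dB

175.6 dB


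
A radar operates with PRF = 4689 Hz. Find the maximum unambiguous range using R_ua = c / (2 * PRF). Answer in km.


R_ua = 3e8 / (2 * 4689) = 31989.8 m = 32.0 km

32.0 km


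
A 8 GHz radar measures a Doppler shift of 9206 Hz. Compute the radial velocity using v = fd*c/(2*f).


v = 9206 * 3e8 / (2 * 8000000000.0) = 172.6 m/s

172.6 m/s


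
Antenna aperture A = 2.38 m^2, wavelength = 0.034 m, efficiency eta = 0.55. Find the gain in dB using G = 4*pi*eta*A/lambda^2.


G_linear = 4*pi*0.55*2.38/0.034^2 = 14229.57
G_dB = 10*log10(14229.57) = 41.5 dB

41.5 dB


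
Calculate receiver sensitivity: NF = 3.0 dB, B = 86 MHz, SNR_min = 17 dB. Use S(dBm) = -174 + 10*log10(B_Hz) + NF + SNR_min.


10*log10(86000000.0) = 79.34
S = -174 + 79.34 + 3.0 + 17 = -74.7 dBm

-74.7 dBm


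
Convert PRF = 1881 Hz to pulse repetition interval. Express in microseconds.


PRI = 1/1881 = 0.0005316321 s = 531.6 us

531.6 us


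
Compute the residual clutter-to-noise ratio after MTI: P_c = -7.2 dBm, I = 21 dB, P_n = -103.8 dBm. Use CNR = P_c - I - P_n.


CNR = -7.2 - 21 - (-103.8) = 75.6 dB

75.6 dB


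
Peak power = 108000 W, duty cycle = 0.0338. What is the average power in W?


P_avg = 108000 * 0.0338 = 3650.4 W

3650.4 W


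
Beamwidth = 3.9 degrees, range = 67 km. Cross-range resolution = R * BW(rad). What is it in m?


BW_rad = 0.068067841
CR = 67000 * 0.068067841 = 4560.5 m

4560.5 m


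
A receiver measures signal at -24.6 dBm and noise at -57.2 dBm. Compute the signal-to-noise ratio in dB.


SNR = -24.6 - (-57.2) = 32.6 dB

32.6 dB


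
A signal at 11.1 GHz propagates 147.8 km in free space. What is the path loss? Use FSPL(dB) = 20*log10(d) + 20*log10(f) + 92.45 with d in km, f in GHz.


20*log10(147.8) = 43.39
20*log10(11.1) = 20.91
FSPL = 156.7 dB

156.7 dB


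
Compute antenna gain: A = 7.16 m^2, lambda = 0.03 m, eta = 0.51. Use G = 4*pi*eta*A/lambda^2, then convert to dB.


G_linear = 4*pi*0.51*7.16/0.03^2 = 50985.95
G_dB = 10*log10(50985.95) = 47.1 dB

47.1 dB


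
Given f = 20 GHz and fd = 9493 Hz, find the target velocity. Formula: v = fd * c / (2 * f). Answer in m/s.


v = 9493 * 3e8 / (2 * 20000000000.0) = 71.2 m/s

71.2 m/s


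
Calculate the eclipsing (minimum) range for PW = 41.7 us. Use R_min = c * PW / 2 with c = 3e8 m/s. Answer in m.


R_min = 3e8 * 41.7e-6 / 2 = 6255.0 m

6255.0 m


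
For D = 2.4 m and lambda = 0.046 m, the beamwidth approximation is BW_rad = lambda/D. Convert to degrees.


BW_rad = 0.046 / 2.4 = 0.019167
BW_deg = 1.1 degrees

1.1 degrees


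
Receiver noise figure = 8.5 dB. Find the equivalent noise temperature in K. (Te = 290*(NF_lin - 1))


NF_lin = 10^(8.5/10) = 7.079458
Te = 290 * (7.079458 - 1) = 1763.0 K

1763.0 K


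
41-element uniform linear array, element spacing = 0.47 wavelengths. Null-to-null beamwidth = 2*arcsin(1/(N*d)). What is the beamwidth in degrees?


1/(N*d) = 1/(41*0.47) = 0.051894
BW = 2*arcsin(0.051894) = 5.9 degrees

5.9 degrees


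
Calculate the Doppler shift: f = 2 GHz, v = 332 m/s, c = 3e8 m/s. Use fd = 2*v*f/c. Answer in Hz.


fd = 2 * 332 * 2000000000.0 / 3e8 = 4426.7 Hz

4426.7 Hz


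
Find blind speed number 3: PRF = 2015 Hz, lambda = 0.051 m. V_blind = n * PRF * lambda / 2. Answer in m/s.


V_blind = 3 * 2015 * 0.051 / 2 = 154.1 m/s

154.1 m/s


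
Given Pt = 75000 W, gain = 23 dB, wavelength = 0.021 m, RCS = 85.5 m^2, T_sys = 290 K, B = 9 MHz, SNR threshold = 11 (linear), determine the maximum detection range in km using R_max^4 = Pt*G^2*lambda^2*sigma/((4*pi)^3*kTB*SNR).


G_lin = 10^(23/10) = 199.526231
R^4 = 75000 * 199.526231^2 * 0.021^2 * 85.5 / ((4*pi)^3 * 1.38e-23 * 290 * 9000000.0 * 11)
R^4 = 1.43194e17 m^4
R_max = (1.43194e17)^(1/4) = 19452.8 m = 19.5 km

19.5 km


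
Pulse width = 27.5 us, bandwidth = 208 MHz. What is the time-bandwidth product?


TBP = 27.5 * 208 = 5720.0

5720.0


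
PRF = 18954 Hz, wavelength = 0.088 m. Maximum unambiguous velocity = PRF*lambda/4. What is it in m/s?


V_ua = 18954 * 0.088 / 4 = 417.0 m/s

417.0 m/s


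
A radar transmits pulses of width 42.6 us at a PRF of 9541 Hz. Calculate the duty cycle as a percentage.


DC = 42.6e-6 * 9541 * 100 = 40.64%

40.64%


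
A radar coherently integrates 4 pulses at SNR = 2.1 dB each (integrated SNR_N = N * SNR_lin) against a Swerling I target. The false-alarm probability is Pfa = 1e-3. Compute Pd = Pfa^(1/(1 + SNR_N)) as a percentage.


SNR_lin = 10^(2.1/10) = 1.62181
SNR_N = 4 * 1.62181 = 6.48724
1/(1 + SNR_N) = 1/7.48724 = 0.1335606
Pd = (1e-3)^0.1335606 = 0.39748
Pd = 39.7%

39.7%


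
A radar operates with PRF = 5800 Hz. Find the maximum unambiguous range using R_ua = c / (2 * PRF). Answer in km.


R_ua = 3e8 / (2 * 5800) = 25862.1 m = 25.9 km

25.9 km


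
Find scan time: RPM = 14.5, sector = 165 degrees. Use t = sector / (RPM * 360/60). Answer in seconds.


t = 165 / (14.5 * 360) * 60 = 1.9 s

1.9 s


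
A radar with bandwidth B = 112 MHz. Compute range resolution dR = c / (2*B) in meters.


dR = 3e8 / (2 * 112000000.0) = 1.34 m

1.34 m


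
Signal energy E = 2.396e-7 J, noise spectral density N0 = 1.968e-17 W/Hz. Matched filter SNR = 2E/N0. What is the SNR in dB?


SNR_lin = 2 * 2.396e-7 / 1.968e-17 = 2.435e10
SNR_dB = 10*log10(2.435e10) = 103.9 dB

103.9 dB


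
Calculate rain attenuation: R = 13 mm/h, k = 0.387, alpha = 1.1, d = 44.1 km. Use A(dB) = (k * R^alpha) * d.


gamma = 0.387 * 13^1.1 = 6.502025 dB/km
A = 6.502025 * 44.1 = 286.74 dB

286.74 dB


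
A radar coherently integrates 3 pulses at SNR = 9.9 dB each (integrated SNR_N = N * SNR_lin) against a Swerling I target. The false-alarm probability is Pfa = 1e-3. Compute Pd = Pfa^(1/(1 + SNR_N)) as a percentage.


SNR_lin = 10^(9.9/10) = 9.77237
SNR_N = 3 * 9.77237 = 29.31711
1/(1 + SNR_N) = 1/30.31711 = 0.0329847
Pd = (1e-3)^0.0329847 = 0.79624
Pd = 79.6%

79.6%


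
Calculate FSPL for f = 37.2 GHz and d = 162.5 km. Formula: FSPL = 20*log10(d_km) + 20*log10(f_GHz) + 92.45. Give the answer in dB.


20*log10(162.5) = 44.22
20*log10(37.2) = 31.41
FSPL = 168.1 dB

168.1 dB


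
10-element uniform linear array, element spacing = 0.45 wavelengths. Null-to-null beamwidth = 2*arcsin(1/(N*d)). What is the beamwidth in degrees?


1/(N*d) = 1/(10*0.45) = 0.222222
BW = 2*arcsin(0.222222) = 25.7 degrees

25.7 degrees


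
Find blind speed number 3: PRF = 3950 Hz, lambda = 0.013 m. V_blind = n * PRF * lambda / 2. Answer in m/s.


V_blind = 3 * 3950 * 0.013 / 2 = 77.0 m/s

77.0 m/s


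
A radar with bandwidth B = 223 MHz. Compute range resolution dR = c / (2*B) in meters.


dR = 3e8 / (2 * 223000000.0) = 0.67 m

0.67 m


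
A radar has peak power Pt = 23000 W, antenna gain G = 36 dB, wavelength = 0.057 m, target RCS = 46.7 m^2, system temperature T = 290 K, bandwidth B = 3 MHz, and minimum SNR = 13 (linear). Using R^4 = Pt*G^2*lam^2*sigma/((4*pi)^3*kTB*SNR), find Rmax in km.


G_lin = 10^(36/10) = 3981.071706
R^4 = 23000 * 3981.071706^2 * 0.057^2 * 46.7 / ((4*pi)^3 * 1.38e-23 * 290 * 3000000.0 * 13)
R^4 = 1.78576e20 m^4
R_max = (1.78576e20)^(1/4) = 115599.5 m = 115.6 km

115.6 km


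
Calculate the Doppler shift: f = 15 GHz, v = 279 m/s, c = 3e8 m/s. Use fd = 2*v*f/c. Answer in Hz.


fd = 2 * 279 * 15000000000.0 / 3e8 = 27900.0 Hz

27900.0 Hz


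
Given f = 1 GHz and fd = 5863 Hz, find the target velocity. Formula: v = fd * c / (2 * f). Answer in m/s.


v = 5863 * 3e8 / (2 * 1000000000.0) = 879.5 m/s

879.5 m/s


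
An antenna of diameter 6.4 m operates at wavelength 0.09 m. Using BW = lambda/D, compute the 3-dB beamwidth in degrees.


BW_rad = 0.09 / 6.4 = 0.014062
BW_deg = 0.81 degrees

0.81 degrees


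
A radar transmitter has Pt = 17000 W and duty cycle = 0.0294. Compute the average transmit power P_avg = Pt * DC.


P_avg = 17000 * 0.0294 = 499.8 W

499.8 W


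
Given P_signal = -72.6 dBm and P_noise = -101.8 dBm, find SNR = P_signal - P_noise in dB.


SNR = -72.6 - (-101.8) = 29.2 dB

29.2 dB


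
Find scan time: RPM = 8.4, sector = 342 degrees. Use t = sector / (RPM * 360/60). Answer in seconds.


t = 342 / (8.4 * 360) * 60 = 6.79 s

6.79 s


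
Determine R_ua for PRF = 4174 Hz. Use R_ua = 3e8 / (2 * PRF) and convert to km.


R_ua = 3e8 / (2 * 4174) = 35936.8 m = 35.9 km

35.9 km


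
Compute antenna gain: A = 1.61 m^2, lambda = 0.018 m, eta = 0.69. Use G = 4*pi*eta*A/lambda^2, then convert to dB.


G_linear = 4*pi*0.69*1.61/0.018^2 = 43086.36
G_dB = 10*log10(43086.36) = 46.3 dB

46.3 dB


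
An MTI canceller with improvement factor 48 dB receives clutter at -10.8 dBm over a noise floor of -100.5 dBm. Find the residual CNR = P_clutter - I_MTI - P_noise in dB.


CNR = -10.8 - 48 - (-100.5) = 41.7 dB

41.7 dB


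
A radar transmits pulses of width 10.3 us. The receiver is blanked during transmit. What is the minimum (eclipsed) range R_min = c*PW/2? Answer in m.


R_min = 3e8 * 10.3e-6 / 2 = 1545.0 m

1545.0 m


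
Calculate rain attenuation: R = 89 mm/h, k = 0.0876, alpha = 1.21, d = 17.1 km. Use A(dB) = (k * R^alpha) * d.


gamma = 0.0876 * 89^1.21 = 20.010872 dB/km
A = 20.010872 * 17.1 = 342.19 dB

342.19 dB


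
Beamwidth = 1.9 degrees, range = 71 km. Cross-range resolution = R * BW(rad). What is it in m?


BW_rad = 0.033161256
CR = 71000 * 0.033161256 = 2354.4 m

2354.4 m


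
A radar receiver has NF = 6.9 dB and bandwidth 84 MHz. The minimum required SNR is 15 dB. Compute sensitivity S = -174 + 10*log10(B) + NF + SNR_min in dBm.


10*log10(84000000.0) = 79.24
S = -174 + 79.24 + 6.9 + 15 = -72.9 dBm

-72.9 dBm


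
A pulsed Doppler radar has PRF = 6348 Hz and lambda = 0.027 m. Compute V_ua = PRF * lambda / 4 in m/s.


V_ua = 6348 * 0.027 / 4 = 42.8 m/s

42.8 m/s


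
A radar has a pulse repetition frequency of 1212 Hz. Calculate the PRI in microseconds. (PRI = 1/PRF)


PRI = 1/1212 = 0.0008250825 s = 825.1 us

825.1 us


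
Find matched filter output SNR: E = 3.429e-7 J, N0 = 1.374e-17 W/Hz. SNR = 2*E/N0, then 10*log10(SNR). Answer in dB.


SNR_lin = 2 * 3.429e-7 / 1.374e-17 = 4.991e10
SNR_dB = 10*log10(4.991e10) = 107.0 dB

107.0 dB


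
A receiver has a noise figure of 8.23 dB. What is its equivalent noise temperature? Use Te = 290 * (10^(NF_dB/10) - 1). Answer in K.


NF_lin = 10^(8.23/10) = 6.652732
Te = 290 * (6.652732 - 1) = 1639.3 K

1639.3 K


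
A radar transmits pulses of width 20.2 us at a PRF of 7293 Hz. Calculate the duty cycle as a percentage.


DC = 20.2e-6 * 7293 * 100 = 14.73%

14.73%


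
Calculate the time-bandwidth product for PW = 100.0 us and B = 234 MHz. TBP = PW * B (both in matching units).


TBP = 100.0 * 234 = 23400.0

23400.0


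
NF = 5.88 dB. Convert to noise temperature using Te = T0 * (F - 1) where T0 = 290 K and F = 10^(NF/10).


NF_lin = 10^(5.88/10) = 3.872576
Te = 290 * (3.872576 - 1) = 833.0 K

833.0 K


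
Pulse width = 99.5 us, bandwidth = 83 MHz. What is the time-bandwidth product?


TBP = 99.5 * 83 = 8258.5

8258.5


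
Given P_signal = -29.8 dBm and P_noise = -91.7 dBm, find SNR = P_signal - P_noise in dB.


SNR = -29.8 - (-91.7) = 61.9 dB

61.9 dB


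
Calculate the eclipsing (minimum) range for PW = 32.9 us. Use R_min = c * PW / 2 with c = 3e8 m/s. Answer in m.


R_min = 3e8 * 32.9e-6 / 2 = 4935.0 m

4935.0 m


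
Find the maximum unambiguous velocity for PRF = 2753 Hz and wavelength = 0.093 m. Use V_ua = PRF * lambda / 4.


V_ua = 2753 * 0.093 / 4 = 64.0 m/s

64.0 m/s


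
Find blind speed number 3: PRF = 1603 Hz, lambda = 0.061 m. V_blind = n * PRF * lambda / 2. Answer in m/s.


V_blind = 3 * 1603 * 0.061 / 2 = 146.7 m/s

146.7 m/s


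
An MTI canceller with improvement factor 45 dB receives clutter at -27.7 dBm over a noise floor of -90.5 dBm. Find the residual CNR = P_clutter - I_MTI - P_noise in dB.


CNR = -27.7 - 45 - (-90.5) = 17.8 dB

17.8 dB


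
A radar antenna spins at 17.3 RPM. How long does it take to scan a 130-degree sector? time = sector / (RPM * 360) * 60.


t = 130 / (17.3 * 360) * 60 = 1.25 s

1.25 s


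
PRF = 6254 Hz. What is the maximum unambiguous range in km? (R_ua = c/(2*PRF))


R_ua = 3e8 / (2 * 6254) = 23984.6 m = 24.0 km

24.0 km


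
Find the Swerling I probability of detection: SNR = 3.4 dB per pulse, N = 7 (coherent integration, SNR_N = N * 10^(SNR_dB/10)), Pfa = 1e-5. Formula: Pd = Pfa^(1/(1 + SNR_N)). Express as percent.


SNR_lin = 10^(3.4/10) = 2.18776
SNR_N = 7 * 2.18776 = 15.31432
1/(1 + SNR_N) = 1/16.31432 = 0.0612958
Pd = (1e-5)^0.0612958 = 0.49377
Pd = 49.4%

49.4%


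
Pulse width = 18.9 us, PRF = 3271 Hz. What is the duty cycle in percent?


DC = 18.9e-6 * 3271 * 100 = 6.18%

6.18%


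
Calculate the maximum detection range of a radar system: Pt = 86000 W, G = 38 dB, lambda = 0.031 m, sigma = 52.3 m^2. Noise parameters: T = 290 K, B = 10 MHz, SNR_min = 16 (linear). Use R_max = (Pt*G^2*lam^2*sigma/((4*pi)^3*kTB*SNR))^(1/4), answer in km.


G_lin = 10^(38/10) = 6309.573445
R^4 = 86000 * 6309.573445^2 * 0.031^2 * 52.3 / ((4*pi)^3 * 1.38e-23 * 290 * 10000000.0 * 16)
R^4 = 1.35424e20 m^4
R_max = (1.35424e20)^(1/4) = 107875.8 m = 107.9 km

107.9 km


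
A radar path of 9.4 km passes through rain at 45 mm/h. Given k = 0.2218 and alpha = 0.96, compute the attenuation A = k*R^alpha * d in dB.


gamma = 0.2218 * 45^0.96 = 8.571277 dB/km
A = 8.571277 * 9.4 = 80.57 dB

80.57 dB


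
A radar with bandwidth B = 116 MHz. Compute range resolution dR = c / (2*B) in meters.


dR = 3e8 / (2 * 116000000.0) = 1.29 m

1.29 m


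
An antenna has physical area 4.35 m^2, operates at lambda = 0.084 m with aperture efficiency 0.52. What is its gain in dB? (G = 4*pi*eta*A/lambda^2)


G_linear = 4*pi*0.52*4.35/0.084^2 = 4028.5
G_dB = 10*log10(4028.5) = 36.1 dB

36.1 dB


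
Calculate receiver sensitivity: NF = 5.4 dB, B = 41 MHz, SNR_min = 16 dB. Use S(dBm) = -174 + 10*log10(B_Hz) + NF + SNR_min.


10*log10(41000000.0) = 76.13
S = -174 + 76.13 + 5.4 + 16 = -76.5 dBm

-76.5 dBm


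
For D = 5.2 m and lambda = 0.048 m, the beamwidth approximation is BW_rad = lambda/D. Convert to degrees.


BW_rad = 0.048 / 5.2 = 0.009231
BW_deg = 0.53 degrees

0.53 degrees


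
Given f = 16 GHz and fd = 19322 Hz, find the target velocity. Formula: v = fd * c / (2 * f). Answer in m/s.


v = 19322 * 3e8 / (2 * 16000000000.0) = 181.1 m/s

181.1 m/s


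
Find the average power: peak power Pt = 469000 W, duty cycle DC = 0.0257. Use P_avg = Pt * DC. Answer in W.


P_avg = 469000 * 0.0257 = 12053.3 W

12053.3 W


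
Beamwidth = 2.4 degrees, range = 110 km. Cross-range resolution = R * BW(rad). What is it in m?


BW_rad = 0.041887902
CR = 110000 * 0.041887902 = 4607.7 m

4607.7 m


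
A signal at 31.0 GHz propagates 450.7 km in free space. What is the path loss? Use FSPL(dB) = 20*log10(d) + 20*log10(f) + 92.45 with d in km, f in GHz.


20*log10(450.7) = 53.08
20*log10(31.0) = 29.83
FSPL = 175.4 dB

175.4 dB


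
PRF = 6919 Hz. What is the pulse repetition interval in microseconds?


PRI = 1/6919 = 0.0001445296 s = 144.5 us

144.5 us


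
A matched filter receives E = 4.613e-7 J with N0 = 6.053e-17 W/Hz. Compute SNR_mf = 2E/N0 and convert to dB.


SNR_lin = 2 * 4.613e-7 / 6.053e-17 = 1.524e10
SNR_dB = 10*log10(1.524e10) = 101.8 dB

101.8 dB


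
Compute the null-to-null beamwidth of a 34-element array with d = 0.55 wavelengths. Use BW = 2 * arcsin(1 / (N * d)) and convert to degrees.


1/(N*d) = 1/(34*0.55) = 0.053476
BW = 2*arcsin(0.053476) = 6.1 degrees

6.1 degrees
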